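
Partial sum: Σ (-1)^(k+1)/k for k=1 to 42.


S = 1 - 1/2 + 1/3 - 1/4 + 1/5 - 1/6 + 1/7 - 1/8 ± ...
= 0.6814
(Full series converges to +ln(2) ≈ +0.6931)

S_42 = 0.6814


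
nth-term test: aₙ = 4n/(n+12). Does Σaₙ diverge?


lim(n→∞) 4n/(n+12) = 4/1 = 4  (divide numerator and denominator by n)
lim aₙ = 4 ≠ 0 → series DIVERGES

Diverges (lim aₙ = 4 ≠ 0)


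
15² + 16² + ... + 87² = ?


Σₖ₌15^87 k² = Σₖ₌₁^87 k² − Σₖ₌₁^14 k²
= 87·88·175/6 − 14·15·29/6
= 223300 − 1015 = 222285

Σk² = 222285


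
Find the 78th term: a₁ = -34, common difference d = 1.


aₙ = a₁ + (n-1)d
= -34 + (78-1)×1
= -34 + 77
= 43

a_78 = 43


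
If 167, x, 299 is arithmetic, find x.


AM = (167 + 299)/2 = 466/2 = 233

AM = 233


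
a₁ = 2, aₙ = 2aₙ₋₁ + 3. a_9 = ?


Computing step by step:
a_1 = 2
a_2 = 7
a_3 = 17
a_4 = 37
a_5 = 77
a_6 = 157
a_7 = 317
a_8 = 637
a_9 = 1277


a_9 = 1277


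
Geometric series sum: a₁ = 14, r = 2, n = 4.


Sₙ = 14×(2^4 - 1)/(2 - 1)
= 14×(16 - 1)/1
= 14×15/1
= 210

S_4 = 210


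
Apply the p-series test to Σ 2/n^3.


p-series test: Σ c/n^p converges if p > 1, diverges if p ≤ 1 (constant c > 0 doesn't affect convergence).
p = 3
3 > 1 → CONVERGES

Converges (p = 3 > 1)


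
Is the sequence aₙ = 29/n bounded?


a₁ = 29, a₂ = 29/2, a₃ = 29/3, ...
0 < aₙ ≤ 29 for all n ≥ 1
Lower bound: 0, Upper bound: 29
The sequence IS bounded

Bounded (0 < aₙ ≤ 29)


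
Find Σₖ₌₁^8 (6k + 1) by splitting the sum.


Σ(6k+1) = 6·Σk + 1·n
= 6·36 + 1·8
= 216 + 8 = 224

Σ = 224


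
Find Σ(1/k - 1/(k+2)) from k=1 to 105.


Telescoping with gap 2: two head and two tail terms survive.
= (1 + 1/2) - (1/106 + 1/107)
= 3/2 - 1/106 - 1/107 = 8400/5671

Sum = 8400/5671


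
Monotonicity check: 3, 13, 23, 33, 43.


Differences: 10, 10, 10, 10
All differences > 0 → strictly INCREASING

Monotonically increasing


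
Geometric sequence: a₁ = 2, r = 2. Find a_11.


aₙ = a₁·r^(n-1)
= 2×2^10
= 2×1024
= 2048

a_11 = 2048


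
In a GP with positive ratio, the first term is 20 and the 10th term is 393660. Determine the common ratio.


r^(n-1) = aₙ/a₁
r^9 = 393660/20 = 19683
r = 19683^(1/9)
= 3

r = 3


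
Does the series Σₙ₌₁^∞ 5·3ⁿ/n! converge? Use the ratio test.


aₙ = 5·3^n/n!
a_{n+1}/aₙ = 3^(n+1)/(n+1)! × n!/3^n  (constant 5 cancels)
= 3/(n+1)
L = lim(n→∞) 3/(n+1) = 0
L < 1 → series CONVERGES

Converges (ratio test: L = 0 < 1)


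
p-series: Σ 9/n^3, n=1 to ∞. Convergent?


p-series test: Σ c/n^p converges if p > 1, diverges if p ≤ 1 (constant c > 0 doesn't affect convergence).
p = 3
3 > 1 → CONVERGES

Converges (p = 3 > 1)


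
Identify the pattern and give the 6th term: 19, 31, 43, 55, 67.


Pattern: arithmetic (d=12)
Terms: 19, 31, 43, 55, 67
Next term = 79

Next term = 79


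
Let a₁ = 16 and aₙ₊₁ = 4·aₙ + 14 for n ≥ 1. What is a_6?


Computing step by step:
a_1 = 16
a_2 = 78
a_3 = 326
a_4 = 1318
a_5 = 5286
a_6 = 21158


a_6 = 21158


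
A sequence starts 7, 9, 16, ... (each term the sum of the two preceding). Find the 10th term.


Computing iteratively: 7, 9, 16, 25, 41, 66, 107, 173, 280, 453
a_10 = 453

a_10 = 453


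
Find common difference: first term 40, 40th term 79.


d = (aₙ - a₁)/(n-1)
= (79 - 40)/(40-1)
= 39/39 = 1

d = 1


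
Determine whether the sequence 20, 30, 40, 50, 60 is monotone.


Differences: 10, 10, 10, 10
All differences > 0 → strictly INCREASING

Monotonically increasing


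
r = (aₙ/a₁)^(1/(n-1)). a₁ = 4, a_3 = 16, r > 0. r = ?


r^(n-1) = aₙ/a₁
r^2 = 16/4 = 4
r = 4^(1/2)
= ±2; taking r > 0 gives r = 2

r = 2


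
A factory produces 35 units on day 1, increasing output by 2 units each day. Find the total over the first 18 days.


aₙ = 35 + (18-1)×2 = 69
Sₙ = n(a₁+aₙ)/2 = 18×(35+69)/2
= 18×104/2 = 936

S_18 = 936


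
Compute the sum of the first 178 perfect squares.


n = 178
n(n+1)(2n+1)/6 = 178×179×357/6
= 11374734/6 = 1895789

Σk² = 1895789


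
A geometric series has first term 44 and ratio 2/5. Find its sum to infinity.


S∞ = a₁/(1-r) = 44/(1 - 2/5)
= 44/(3/5)
= 220/3

S∞ = 220/3


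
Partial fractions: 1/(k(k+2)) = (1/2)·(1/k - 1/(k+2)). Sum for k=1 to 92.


1/(k(k+2)) = (1/2)·(1/k - 1/(k+2)) (partial fractions)
Telescoping: Σ = (1/2)·(1 + 1/2 - 1/93 - 1/94) = 6463/8742

Sum = 6463/8742


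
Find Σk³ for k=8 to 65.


Σₖ₌8^65 k³ = [65·66/2]² − [7·8/2]²
= 4601025 − 784 = 4600241

Σk³ = 4600241


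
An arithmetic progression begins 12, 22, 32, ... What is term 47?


aₙ = a₁ + (n-1)d
= 12 + (47-1)×10
= 12 + 460
= 472

a_47 = 472


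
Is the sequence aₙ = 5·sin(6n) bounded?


For all n, -1 ≤ sin(6n) ≤ 1, so -5 ≤ 5·sin(6n) ≤ 5
Lower bound: -5, Upper bound: 5
The sequence IS bounded

Bounded (-5 ≤ aₙ ≤ 5)


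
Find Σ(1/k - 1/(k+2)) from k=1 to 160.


Telescoping with gap 2: two head and two tail terms survive.
= (1 + 1/2) - (1/161 + 1/162)
= 3/2 - 1/161 - 1/162 = 19400/13041

Sum = 19400/13041


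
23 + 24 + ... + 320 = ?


Σₖ₌23^320 k = Σₖ₌₁^320 k − Σₖ₌₁^22 k
= 320·321/2 − 22·23/2
= 51360 − 253 = 51107

Σk = 51107


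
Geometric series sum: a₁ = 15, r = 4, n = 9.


Sₙ = 15×(4^9 - 1)/(4 - 1)
= 15×(262144 - 1)/3
= 15×262143/3
= 1310715

S_9 = 1310715


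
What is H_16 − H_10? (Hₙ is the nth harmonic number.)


Σₖ₌11^16 1/k = 1/11 + 1/12 + 1/13 + 1/14 + 1/15 + 1/16
= 36177/80080
≈ 0.4518

Sum = 36177/80080 ≈ 0.4518


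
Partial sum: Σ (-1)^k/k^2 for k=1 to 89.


S = -1 + 1/4 - 1/9 + 1/16 - 1/25 + 1/36 - 1/49 + 1/64 ± ...
= -0.8225
(Full series converges to -π²/12 ≈ -0.8225)

S_89 = -0.8225


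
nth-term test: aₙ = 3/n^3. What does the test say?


lim(n→∞) 3/n^3 = 0
lim aₙ = 0 → nth-term test is INCONCLUSIVE
(Need other tests; this is actually a convergent p-series with p=3 > 1)

Inconclusive (lim aₙ = 0; need another test)


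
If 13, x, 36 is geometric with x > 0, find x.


GM = √(13×36) = √468 = 21.6333

GM = 21.6333


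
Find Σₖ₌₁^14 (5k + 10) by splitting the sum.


Σ(5k+10) = 5·Σk + 10·n
= 5·105 + 10·14
= 525 + 140 = 665

Σ = 665


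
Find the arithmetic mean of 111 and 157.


AM = (111 + 157)/2 = 268/2 = 134

AM = 134


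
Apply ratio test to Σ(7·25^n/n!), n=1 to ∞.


aₙ = 7·25^n/n!
a_{n+1}/aₙ = 25^(n+1)/(n+1)! × n!/25^n  (constant 7 cancels)
= 25/(n+1)
L = lim(n→∞) 25/(n+1) = 0
L < 1 → series CONVERGES

Converges (ratio test: L = 0 < 1)


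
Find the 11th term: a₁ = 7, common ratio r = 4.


aₙ = a₁·r^(n-1)
= 7×4^10
= 7×1048576
= 7340032

a_11 = 7340032


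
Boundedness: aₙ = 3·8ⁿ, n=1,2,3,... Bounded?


aₙ = 3·8ⁿ → as n→∞, aₙ→∞ (since base 8 > 1)
No finite upper bound exists
The sequence is UNBOUNDED

Unbounded (aₙ → ∞ as n → ∞)


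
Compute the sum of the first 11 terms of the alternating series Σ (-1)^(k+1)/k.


S = 1 - 1/2 + 1/3 - 1/4 + 1/5 - 1/6 + 1/7 - 1/8 ± ...
= 0.7365
(Full series converges to +ln(2) ≈ +0.6931)

S_11 = 0.7365


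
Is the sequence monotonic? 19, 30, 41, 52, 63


Differences: 11, 11, 11, 11
All differences > 0 → strictly INCREASING

Monotonically increasing


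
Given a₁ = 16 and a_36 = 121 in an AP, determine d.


d = (aₙ - a₁)/(n-1)
= (121 - 16)/(36-1)
= 105/35 = 3

d = 3


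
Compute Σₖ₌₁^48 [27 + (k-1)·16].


aₙ = 27 + (48-1)×16 = 779
Sₙ = n(a₁+aₙ)/2 = 48×(27+779)/2
= 48×806/2 = 19344

S_48 = 19344


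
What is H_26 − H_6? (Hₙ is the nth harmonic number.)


Σₖ₌7^26 1/k = 1/7 + 1/8 + 1/9 + ... + 1/26
= 12532641007/8923714800
≈ 1.4044

Sum = 12532641007/8923714800 ≈ 1.4044


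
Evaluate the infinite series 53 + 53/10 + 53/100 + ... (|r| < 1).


S∞ = a₁/(1-r) = 53/(1 - 1/10)
= 53/(9/10)
= 530/9

S∞ = 530/9


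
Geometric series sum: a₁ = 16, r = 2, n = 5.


Sₙ = 16×(2^5 - 1)/(2 - 1)
= 16×(32 - 1)/1
= 16×31/1
= 496

S_5 = 496


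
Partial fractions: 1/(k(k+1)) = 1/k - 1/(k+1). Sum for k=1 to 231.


1/(k(k+1)) = 1/k - 1/(k+1) (partial fractions)
Telescoping: Σ = 1 - 1/232 = 231/232

Sum = 231/232


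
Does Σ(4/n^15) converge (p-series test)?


p-series test: Σ c/n^p converges if p > 1, diverges if p ≤ 1 (constant c > 0 doesn't affect convergence).
p = 15
15 > 1 → CONVERGES

Converges (p = 15 > 1)


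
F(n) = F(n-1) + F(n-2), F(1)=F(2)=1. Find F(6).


Fibonacci sequence: 1, 1, 2, 3, 5, 8
F(6) = 8

F(6) = 8


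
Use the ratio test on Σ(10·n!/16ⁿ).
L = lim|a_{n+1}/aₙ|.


aₙ = 10·n!/16^n
a_{n+1}/aₙ = (n+1)!/16^(n+1) × 16^n/n!  (constant 10 cancels)
= (n+1)/16
L = lim(n→∞) (n+1)/16 = ∞
L > 1 → series DIVERGES

Diverges (ratio test: L = ∞ > 1)


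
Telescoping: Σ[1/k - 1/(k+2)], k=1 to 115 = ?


Telescoping with gap 2: two head and two tail terms survive.
= (1 + 1/2) - (1/116 + 1/117)
= 3/2 - 1/116 - 1/117 = 20125/13572

Sum = 20125/13572


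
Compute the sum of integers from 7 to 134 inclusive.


Σₖ₌7^134 k = Σₖ₌₁^134 k − Σₖ₌₁^6 k
= 134·135/2 − 6·7/2
= 9045 − 21 = 9024

Σk = 9024


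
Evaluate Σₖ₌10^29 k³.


Σₖ₌10^29 k³ = [29·30/2]² − [9·10/2]²
= 189225 − 2025 = 187200

Σk³ = 187200


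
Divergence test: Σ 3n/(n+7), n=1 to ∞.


lim(n→∞) 3n/(n+7) = 3/1 = 3  (divide numerator and denominator by n)
lim aₙ = 3 ≠ 0 → series DIVERGES

Diverges (lim aₙ = 3 ≠ 0)


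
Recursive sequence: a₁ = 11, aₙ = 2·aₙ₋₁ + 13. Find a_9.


Computing step by step:
a_1 = 11
a_2 = 35
a_3 = 83
a_4 = 179
a_5 = 371
a_6 = 755
a_7 = 1523
a_8 = 3059
a_9 = 6131


a_9 = 6131


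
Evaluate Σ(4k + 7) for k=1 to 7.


Σ(4k+7) = 4·Σk + 7·n
= 4·28 + 7·7
= 112 + 49 = 161

Σ = 161


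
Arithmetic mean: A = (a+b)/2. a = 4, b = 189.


AM = (4 + 189)/2 = 193/2 = 96.5

AM = 96.5


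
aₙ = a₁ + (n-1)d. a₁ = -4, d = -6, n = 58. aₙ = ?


aₙ = a₁ + (n-1)d
= -4 + (58-1)×-6
= -4 - 342
= -346

a_58 = -346


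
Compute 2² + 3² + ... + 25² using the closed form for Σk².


Σₖ₌2^25 k² = Σₖ₌₁^25 k² − Σₖ₌₁^1 k²
= 25·26·51/6 − 1·2·3/6
= 5525 − 1 = 5524

Σk² = 5524


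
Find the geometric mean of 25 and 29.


GM = √(25×29) = √725 = 26.9258

GM = 26.9258


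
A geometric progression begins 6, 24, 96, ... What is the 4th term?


aₙ = a₁·r^(n-1)
= 6×4^3
= 6×64
= 384

a_4 = 384


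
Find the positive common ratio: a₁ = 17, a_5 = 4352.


r^(n-1) = aₙ/a₁
r^4 = 4352/17 = 256
r = 256^(1/4)
= ±4; taking r > 0 gives r = 4

r = 4


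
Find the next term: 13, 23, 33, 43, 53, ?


Pattern: arithmetic (d=10)
Terms: 13, 23, 33, 43, 53
Next term = 63

Next term = 63


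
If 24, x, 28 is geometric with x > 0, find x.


GM = √(24×28) = √672 = 25.923

GM = 25.923


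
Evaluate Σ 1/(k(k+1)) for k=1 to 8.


1/(k(k+1)) = 1/k - 1/(k+1) (partial fractions)
Telescoping: Σ = 1 - 1/9 = 8/9

Sum = 8/9


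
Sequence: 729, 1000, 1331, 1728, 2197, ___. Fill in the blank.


Pattern: perfect cubes: n³
Terms: 729, 1000, 1331, 1728, 2197
Next term = 2744

Next term = 2744


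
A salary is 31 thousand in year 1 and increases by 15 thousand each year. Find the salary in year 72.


aₙ = a₁ + (n-1)d
= 31 + (72-1)×15
= 31 + 1065
= 1096

a_72 = 1096


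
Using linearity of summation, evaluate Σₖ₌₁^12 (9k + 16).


Σ(9k+16) = 9·Σk + 16·n
= 9·78 + 16·12
= 702 + 192 = 894

Σ = 894


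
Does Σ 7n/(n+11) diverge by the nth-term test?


lim(n→∞) 7n/(n+11) = 7/1 = 7  (divide numerator and denominator by n)
lim aₙ = 7 ≠ 0 → series DIVERGES

Diverges (lim aₙ = 7 ≠ 0)


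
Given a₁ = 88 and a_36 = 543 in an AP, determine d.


d = (aₙ - a₁)/(n-1)
= (543 - 88)/(36-1)
= 455/35 = 13

d = 13


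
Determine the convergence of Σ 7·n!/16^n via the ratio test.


aₙ = 7·n!/16^n
a_{n+1}/aₙ = (n+1)!/16^(n+1) × 16^n/n!  (constant 7 cancels)
= (n+1)/16
L = lim(n→∞) (n+1)/16 = ∞
L > 1 → series DIVERGES

Diverges (ratio test: L = ∞ > 1)


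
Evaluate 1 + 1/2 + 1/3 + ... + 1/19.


H_19 = 1/1 + 1/2 + 1/3 + ... + 1/19
= 275295799/77597520
≈ 3.5477

H_19 = 275295799/77597520 ≈ 3.5477


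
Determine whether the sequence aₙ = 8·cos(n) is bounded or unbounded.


For all n, -1 ≤ cos(n) ≤ 1, so -8 ≤ 8·cos(n) ≤ 8
Lower bound: -8, Upper bound: 8
The sequence IS bounded

Bounded (-8 ≤ aₙ ≤ 8)


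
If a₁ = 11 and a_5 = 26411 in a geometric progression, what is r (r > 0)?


r^(n-1) = aₙ/a₁
r^4 = 26411/11 = 2401
r = 2401^(1/4)
= ±7; taking r > 0 gives r = 7

r = 7


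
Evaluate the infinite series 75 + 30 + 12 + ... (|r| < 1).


S∞ = a₁/(1-r) = 75/(1 - 2/5)
= 75/(3/5)
= 125

S∞ = 125


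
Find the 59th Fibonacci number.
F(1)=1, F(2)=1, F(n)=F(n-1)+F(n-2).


Fibonacci sequence: 1, 1, 2, 3, 5, 8, 13, 21, 34, 55, 89, ...
F(59) = 956722026041

F(59) = 956722026041


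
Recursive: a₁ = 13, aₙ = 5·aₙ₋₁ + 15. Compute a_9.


Computing step by step:
a_1 = 13
a_2 = 80
a_3 = 415
a_4 = 2090
a_5 = 10465
a_6 = 52340
a_7 = 261715
a_8 = 1308590
a_9 = 6542965


a_9 = 6542965


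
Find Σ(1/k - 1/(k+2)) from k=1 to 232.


Telescoping with gap 2: two head and two tail terms survive.
= (1 + 1/2) - (1/233 + 1/234)
= 3/2 - 1/233 - 1/234 = 40658/27261

Sum = 40658/27261


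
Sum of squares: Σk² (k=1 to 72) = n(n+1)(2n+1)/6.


n = 72
n(n+1)(2n+1)/6 = 72×73×145/6
= 762120/6 = 127020

Σk² = 127020


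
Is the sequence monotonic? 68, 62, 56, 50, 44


Differences: -6, -6, -6, -6
All differences < 0 → strictly DECREASING

Monotonically decreasing


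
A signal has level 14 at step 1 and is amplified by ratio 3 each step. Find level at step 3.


aₙ = a₁·r^(n-1)
= 14×3^2
= 14×9
= 126

a_3 = 126


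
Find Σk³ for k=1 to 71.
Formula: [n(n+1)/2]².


n(n+1)/2 = 71×72/2 = 2556
Σk³ = 2556² = 6533136

Σk³ = 6533136


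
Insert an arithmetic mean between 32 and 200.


AM = (32 + 200)/2 = 232/2 = 116

AM = 116


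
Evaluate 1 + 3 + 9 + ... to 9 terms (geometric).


Sₙ = 1×(3^9 - 1)/(3 - 1)
= 1×(19683 - 1)/2
= 1×19682/2
= 9841

S_9 = 9841


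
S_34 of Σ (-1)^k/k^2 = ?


S = -1 + 1/4 - 1/9 + 1/16 - 1/25 + 1/36 - 1/49 + 1/64 ± ...
= -0.822
(Full series converges to -π²/12 ≈ -0.8225)

S_34 = -0.822


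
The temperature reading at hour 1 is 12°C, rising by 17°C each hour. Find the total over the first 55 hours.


aₙ = 12 + (55-1)×17 = 930
Sₙ = n(a₁+aₙ)/2 = 55×(12+930)/2
= 55×942/2 = 25905

S_55 = 25905


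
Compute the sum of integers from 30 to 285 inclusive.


Σₖ₌30^285 k = Σₖ₌₁^285 k − Σₖ₌₁^29 k
= 285·286/2 − 29·30/2
= 40755 − 435 = 40320

Σk = 40320


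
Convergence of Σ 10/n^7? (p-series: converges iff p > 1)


p-series test: Σ c/n^p converges if p > 1, diverges if p ≤ 1 (constant c > 0 doesn't affect convergence).
p = 7
7 > 1 → CONVERGES

Converges (p = 7 > 1)


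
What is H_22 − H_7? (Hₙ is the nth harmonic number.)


Σₖ₌8^22 1/k = 1/8 + 1/9 + 1/10 + ... + 1/22
= 28399557/25865840
≈ 1.098

Sum = 28399557/25865840 ≈ 1.098


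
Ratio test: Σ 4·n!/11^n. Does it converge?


aₙ = 4·n!/11^n
a_{n+1}/aₙ = (n+1)!/11^(n+1) × 11^n/n!  (constant 4 cancels)
= (n+1)/11
L = lim(n→∞) (n+1)/11 = ∞
L > 1 → series DIVERGES

Diverges (ratio test: L = ∞ > 1)


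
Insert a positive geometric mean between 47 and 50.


GM = √(47×50) = √2350 = 48.4768

GM = 48.4768


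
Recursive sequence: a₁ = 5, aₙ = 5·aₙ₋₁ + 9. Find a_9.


Computing step by step:
a_1 = 5
a_2 = 34
a_3 = 179
a_4 = 904
a_5 = 4529
a_6 = 22654
a_7 = 113279
a_8 = 566404
a_9 = 2832029


a_9 = 2832029


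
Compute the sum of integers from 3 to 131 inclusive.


Σₖ₌3^131 k = Σₖ₌₁^131 k − Σₖ₌₁^2 k
= 131·132/2 − 2·3/2
= 8646 − 3 = 8643

Σk = 8643


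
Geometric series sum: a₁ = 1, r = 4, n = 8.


Sₙ = 1×(4^8 - 1)/(4 - 1)
= 1×(65536 - 1)/3
= 1×65535/3
= 21845

S_8 = 21845


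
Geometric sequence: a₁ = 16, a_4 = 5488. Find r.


r^(n-1) = aₙ/a₁
r^3 = 5488/16 = 343
r = 343^(1/3)
= 7

r = 7


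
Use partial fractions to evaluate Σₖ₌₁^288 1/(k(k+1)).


1/(k(k+1)) = 1/k - 1/(k+1) (partial fractions)
Telescoping: Σ = 1 - 1/289 = 288/289

Sum = 288/289


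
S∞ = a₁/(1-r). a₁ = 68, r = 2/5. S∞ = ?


S∞ = a₁/(1-r) = 68/(1 - 2/5)
= 68/(3/5)
= 340/3

S∞ = 340/3


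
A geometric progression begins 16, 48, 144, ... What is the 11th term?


aₙ = a₁·r^(n-1)
= 16×3^10
= 16×59049
= 944784

a_11 = 944784


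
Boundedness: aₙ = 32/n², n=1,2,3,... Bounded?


a₁ = 32, a₂ = 32/4, a₃ = 32/9, ...
0 < aₙ ≤ 32 for all n ≥ 1
The sequence IS bounded

Bounded (0 < aₙ ≤ 32)


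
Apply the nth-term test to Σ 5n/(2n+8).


lim(n→∞) 5n/(2n+8) = 5/2 = 5/2  (divide numerator and denominator by n)
lim aₙ = 5/2 ≠ 0 → series DIVERGES

Diverges (lim aₙ = 5/2 ≠ 0)


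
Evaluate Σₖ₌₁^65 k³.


n(n+1)/2 = 65×66/2 = 2145
Σk³ = 2145² = 4601025

Σk³ = 4601025


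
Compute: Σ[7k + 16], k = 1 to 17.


Σ(7k+16) = 7·Σk + 16·n
= 7·153 + 16·17
= 1071 + 272 = 1343

Σ = 1343


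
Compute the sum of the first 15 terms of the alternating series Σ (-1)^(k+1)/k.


S = 1 - 1/2 + 1/3 - 1/4 + 1/5 - 1/6 + 1/7 - 1/8 ± ...
= 0.7254
(Full series converges to +ln(2) ≈ +0.6931)

S_15 = 0.7254


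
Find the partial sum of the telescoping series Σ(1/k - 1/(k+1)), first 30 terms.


Telescoping: adjacent terms cancel.
= 1/1 - 1/31
= 1 - 1/31 = 30/31

Sum = 30/31


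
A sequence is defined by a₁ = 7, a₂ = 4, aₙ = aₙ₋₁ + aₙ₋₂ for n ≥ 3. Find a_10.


Computing iteratively: 7, 4, 11, 15, 26, 41, 67, 108, 175, 283
a_10 = 283

a_10 = 283


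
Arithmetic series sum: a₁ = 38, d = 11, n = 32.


aₙ = 38 + (32-1)×11 = 379
Sₙ = n(a₁+aₙ)/2 = 32×(38+379)/2
= 32×417/2 = 6672

S_32 = 6672


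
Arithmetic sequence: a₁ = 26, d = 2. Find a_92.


aₙ = a₁ + (n-1)d
= 26 + (92-1)×2
= 26 + 182
= 208

a_92 = 208


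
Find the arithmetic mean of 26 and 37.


AM = (26 + 37)/2 = 63/2 = 31.5

AM = 31.5


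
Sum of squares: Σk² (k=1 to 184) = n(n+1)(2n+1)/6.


n = 184
n(n+1)(2n+1)/6 = 184×185×369/6
= 12560760/6 = 2093460

Σk² = 2093460


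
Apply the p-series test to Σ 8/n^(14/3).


p-series test: Σ c/n^p converges if p > 1, diverges if p ≤ 1 (constant c > 0 doesn't affect convergence).
p = 14/3
14/3 > 1 → CONVERGES

Converges (p = 14/3 > 1)


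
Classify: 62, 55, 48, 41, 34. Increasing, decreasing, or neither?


Differences: -7, -7, -7, -7
All differences < 0 → strictly DECREASING

Monotonically decreasing


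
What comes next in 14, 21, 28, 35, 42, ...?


Pattern: arithmetic (d=7)
Terms: 14, 21, 28, 35, 42
Next term = 49

Next term = 49


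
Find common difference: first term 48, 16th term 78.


d = (aₙ - a₁)/(n-1)
= (78 - 48)/(16-1)
= 30/15 = 2

d = 2


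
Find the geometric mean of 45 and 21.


GM = √(45×21) = √945 = 30.7409

GM = 30.7409


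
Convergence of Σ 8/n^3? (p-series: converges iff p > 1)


p-series test: Σ c/n^p converges if p > 1, diverges if p ≤ 1 (constant c > 0 doesn't affect convergence).
p = 3
3 > 1 → CONVERGES

Converges (p = 3 > 1)


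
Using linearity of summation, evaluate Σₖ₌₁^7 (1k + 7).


Σ(1k+7) = 1·Σk + 7·n
= 1·28 + 7·7
= 28 + 49 = 77

Σ = 77


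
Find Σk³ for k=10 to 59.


Σₖ₌10^59 k³ = [59·60/2]² − [9·10/2]²
= 3132900 − 2025 = 3130875

Σk³ = 3130875


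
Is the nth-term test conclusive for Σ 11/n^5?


lim(n→∞) 11/n^5 = 0
lim aₙ = 0 → nth-term test is INCONCLUSIVE
(Need other tests; this is actually a convergent p-series with p=5 > 1)

Inconclusive (lim aₙ = 0; need another test)


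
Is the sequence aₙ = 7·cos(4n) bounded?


For all n, -1 ≤ cos(4n) ≤ 1, so -7 ≤ 7·cos(4n) ≤ 7
Lower bound: -7, Upper bound: 7
The sequence IS bounded

Bounded (-7 ≤ aₙ ≤ 7)


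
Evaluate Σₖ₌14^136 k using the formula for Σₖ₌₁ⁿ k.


Σₖ₌14^136 k = Σₖ₌₁^136 k − Σₖ₌₁^13 k
= 136·137/2 − 13·14/2
= 9316 − 91 = 9225

Σk = 9225


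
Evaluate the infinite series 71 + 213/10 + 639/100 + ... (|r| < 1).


S∞ = a₁/(1-r) = 71/(1 - 3/10)
= 71/(7/10)
= 710/7

S∞ = 710/7


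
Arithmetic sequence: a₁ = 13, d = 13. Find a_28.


aₙ = a₁ + (n-1)d
= 13 + (28-1)×13
= 13 + 351
= 364

a_28 = 364


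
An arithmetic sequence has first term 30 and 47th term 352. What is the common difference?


d = (aₙ - a₁)/(n-1)
= (352 - 30)/(47-1)
= 322/46 = 7

d = 7


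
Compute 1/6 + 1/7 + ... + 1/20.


Σₖ₌6^20 1/k = 1/6 + 1/7 + 1/8 + ... + 1/20
= 101994671/77597520
≈ 1.3144

Sum = 101994671/77597520 ≈ 1.3144


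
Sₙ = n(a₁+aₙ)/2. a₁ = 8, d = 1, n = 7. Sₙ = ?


aₙ = 8 + (7-1)×1 = 14
Sₙ = n(a₁+aₙ)/2 = 7×(8+14)/2
= 7×22/2 = 77

S_7 = 77


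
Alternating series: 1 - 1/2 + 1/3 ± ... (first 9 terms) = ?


S = 1 - 1/2 + 1/3 - 1/4 + 1/5 - 1/6 + 1/7 - 1/8 ± ...
= 0.7456
(Full series converges to +ln(2) ≈ +0.6931)

S_9 = 0.7456


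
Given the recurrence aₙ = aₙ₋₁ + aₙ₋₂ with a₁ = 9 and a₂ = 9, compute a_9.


Computing iteratively: 9, 9, 18, 27, 45, 72, 117, 189, 306
a_9 = 306

a_9 = 306


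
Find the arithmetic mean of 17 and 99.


AM = (17 + 99)/2 = 116/2 = 58

AM = 58


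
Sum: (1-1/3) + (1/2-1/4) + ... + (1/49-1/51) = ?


Telescoping with gap 2: two head and two tail terms survive.
= (1 + 1/2) - (1/50 + 1/51)
= 3/2 - 1/50 - 1/51 = 1862/1275

Sum = 1862/1275


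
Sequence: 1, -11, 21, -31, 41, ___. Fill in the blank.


Pattern: alternating sign, magnitude arithmetic (d=10)
Terms: 1, -11, 21, -31, 41
Next term = -51

Next term = -51


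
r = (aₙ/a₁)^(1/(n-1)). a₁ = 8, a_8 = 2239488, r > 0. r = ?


r^(n-1) = aₙ/a₁
r^7 = 2239488/8 = 279936
r = 279936^(1/7)
= 6

r = 6


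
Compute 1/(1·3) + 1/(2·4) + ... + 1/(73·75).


1/(k(k+2)) = (1/2)·(1/k - 1/(k+2)) (partial fractions)
Telescoping: Σ = (1/2)·(1 + 1/2 - 1/74 - 1/75) = 2044/2775

Sum = 2044/2775


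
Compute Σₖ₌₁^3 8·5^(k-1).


Sₙ = 8×(5^3 - 1)/(5 - 1)
= 8×(125 - 1)/4
= 8×124/4
= 248

S_3 = 248


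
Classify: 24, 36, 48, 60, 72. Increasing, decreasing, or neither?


Differences: 12, 12, 12, 12
All differences > 0 → strictly INCREASING

Monotonically increasing


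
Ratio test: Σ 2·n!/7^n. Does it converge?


aₙ = 2·n!/7^n
a_{n+1}/aₙ = (n+1)!/7^(n+1) × 7^n/n!  (constant 2 cancels)
= (n+1)/7
L = lim(n→∞) (n+1)/7 = ∞
L > 1 → series DIVERGES

Diverges (ratio test: L = ∞ > 1)


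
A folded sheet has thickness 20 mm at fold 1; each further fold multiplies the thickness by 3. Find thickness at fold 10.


aₙ = a₁·r^(n-1)
= 20×3^9
= 20×19683
= 393660

a_10 = 393660


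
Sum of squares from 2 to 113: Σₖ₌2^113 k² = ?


Σₖ₌2^113 k² = Σₖ₌₁^113 k² − Σₖ₌₁^1 k²
= 113·114·227/6 − 1·2·3/6
= 487369 − 1 = 487368

Σk² = 487368


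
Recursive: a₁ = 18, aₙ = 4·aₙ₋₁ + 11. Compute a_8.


Computing step by step:
a_1 = 18
a_2 = 83
a_3 = 343
a_4 = 1383
a_5 = 5543
a_6 = 22183
a_7 = 88743
a_8 = 354983


a_8 = 354983


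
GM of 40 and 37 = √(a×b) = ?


GM = √(40×37) = √1480 = 38.4708

GM = 38.4708


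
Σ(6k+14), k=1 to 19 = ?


Σ(6k+14) = 6·Σk + 14·n
= 6·190 + 14·19
= 1140 + 266 = 1406

Σ = 1406


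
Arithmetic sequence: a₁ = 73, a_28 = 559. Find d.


d = (aₙ - a₁)/(n-1)
= (559 - 73)/(28-1)
= 486/27 = 18

d = 18


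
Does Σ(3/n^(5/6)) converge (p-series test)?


p-series test: Σ c/n^p converges if p > 1, diverges if p ≤ 1 (constant c > 0 doesn't affect convergence).
p = 5/6
5/6 ≤ 1 → DIVERGES

Diverges (p = 5/6 ≤ 1)


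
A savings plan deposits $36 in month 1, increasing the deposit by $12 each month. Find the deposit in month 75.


aₙ = a₁ + (n-1)d
= 36 + (75-1)×12
= 36 + 888
= 924

a_75 = 924


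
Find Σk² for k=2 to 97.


Σₖ₌2^97 k² = Σₖ₌₁^97 k² − Σₖ₌₁^1 k²
= 97·98·195/6 − 1·2·3/6
= 308945 − 1 = 308944

Σk² = 308944


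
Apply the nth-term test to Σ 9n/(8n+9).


lim(n→∞) 9n/(8n+9) = 9/8 = 9/8  (divide numerator and denominator by n)
lim aₙ = 9/8 ≠ 0 → series DIVERGES

Diverges (lim aₙ = 9/8 ≠ 0)


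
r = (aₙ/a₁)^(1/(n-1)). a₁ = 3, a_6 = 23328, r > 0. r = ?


r^(n-1) = aₙ/a₁
r^5 = 23328/3 = 7776
r = 7776^(1/5)
= 6

r = 6


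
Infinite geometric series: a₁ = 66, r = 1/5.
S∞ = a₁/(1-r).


S∞ = a₁/(1-r) = 66/(1 - 1/5)
= 66/(4/5)
= 165/2

S∞ = 165/2


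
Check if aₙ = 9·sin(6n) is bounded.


For all n, -1 ≤ sin(6n) ≤ 1, so -9 ≤ 9·sin(6n) ≤ 9
Lower bound: -9, Upper bound: 9
The sequence IS bounded

Bounded (-9 ≤ aₙ ≤ 9)


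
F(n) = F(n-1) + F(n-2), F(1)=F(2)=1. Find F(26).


Fibonacci sequence: 1, 1, 2, 3, 5, 8, 13, 21, 34, 55, 89, ...
F(26) = 121393

F(26) = 121393


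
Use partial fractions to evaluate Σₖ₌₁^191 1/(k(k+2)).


1/(k(k+2)) = (1/2)·(1/k - 1/(k+2)) (partial fractions)
Telescoping: Σ = (1/2)·(1 + 1/2 - 1/192 - 1/193) = 55199/74112

Sum = 55199/74112


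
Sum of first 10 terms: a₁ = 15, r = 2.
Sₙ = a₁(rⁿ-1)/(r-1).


Sₙ = 15×(2^10 - 1)/(2 - 1)
= 15×(1024 - 1)/1
= 15×1023/1
= 15345

S_10 = 15345


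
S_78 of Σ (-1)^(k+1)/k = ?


S = 1 - 1/2 + 1/3 - 1/4 + 1/5 - 1/6 + 1/7 - 1/8 ± ...
= 0.6868
(Full series converges to +ln(2) ≈ +0.6931)

S_78 = 0.6868


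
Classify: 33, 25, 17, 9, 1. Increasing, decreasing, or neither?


Differences: -8, -8, -8, -8
All differences < 0 → strictly DECREASING

Monotonically decreasing


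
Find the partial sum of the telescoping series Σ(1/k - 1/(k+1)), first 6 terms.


Telescoping: adjacent terms cancel.
= 1/1 - 1/7
= 1 - 1/7 = 6/7

Sum = 6/7


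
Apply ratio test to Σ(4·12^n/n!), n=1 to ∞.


aₙ = 4·12^n/n!
a_{n+1}/aₙ = 12^(n+1)/(n+1)! × n!/12^n  (constant 4 cancels)
= 12/(n+1)
L = lim(n→∞) 12/(n+1) = 0
L < 1 → series CONVERGES

Converges (ratio test: L = 0 < 1)


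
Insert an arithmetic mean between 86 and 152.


AM = (86 + 152)/2 = 238/2 = 119

AM = 119


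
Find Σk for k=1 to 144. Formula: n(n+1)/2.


n(n+1)/2 = 144×145/2 = 20880/2 = 10440

Σk = 10440


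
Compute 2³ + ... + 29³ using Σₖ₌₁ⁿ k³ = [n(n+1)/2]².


Σₖ₌2^29 k³ = [29·30/2]² − [1·2/2]²
= 189225 − 1 = 189224

Σk³ = 189224


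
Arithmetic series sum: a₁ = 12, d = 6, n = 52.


aₙ = 12 + (52-1)×6 = 318
Sₙ = n(a₁+aₙ)/2 = 52×(12+318)/2
= 52×330/2 = 8580

S_52 = 8580


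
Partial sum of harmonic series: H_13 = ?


H_13 = 1/1 + 1/2 + 1/3 + ... + 1/13
= 1145993/360360
≈ 3.1801

H_13 = 1145993/360360 ≈ 3.1801


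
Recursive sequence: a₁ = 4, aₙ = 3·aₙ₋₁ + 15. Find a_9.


Computing step by step:
a_1 = 4
a_2 = 27
a_3 = 96
a_4 = 303
a_5 = 924
a_6 = 2787
a_7 = 8376
a_8 = 25143
a_9 = 75444


a_9 = 75444


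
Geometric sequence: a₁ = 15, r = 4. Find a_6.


aₙ = a₁·r^(n-1)
= 15×4^5
= 15×1024
= 15360

a_6 = 15360


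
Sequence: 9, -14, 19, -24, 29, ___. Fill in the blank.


Pattern: alternating sign, magnitude arithmetic (d=5)
Terms: 9, -14, 19, -24, 29
Next term = -34

Next term = -34


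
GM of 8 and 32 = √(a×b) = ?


GM = √(8×32) = √256 = 16

GM = 16


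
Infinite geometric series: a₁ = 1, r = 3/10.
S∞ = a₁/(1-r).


S∞ = a₁/(1-r) = 1/(1 - 3/10)
= 1/(7/10)
= 10/7

S∞ = 10/7


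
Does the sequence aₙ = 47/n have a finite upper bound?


a₁ = 47, a₂ = 47/2, a₃ = 47/3, ...
0 < aₙ ≤ 47 for all n ≥ 1
Lower bound: 0, Upper bound: 47
The sequence IS bounded

Bounded (0 < aₙ ≤ 47)


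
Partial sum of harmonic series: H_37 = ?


H_37 = 1/1 + 1/2 + 1/3 + ... + 1/37
= 2040798836801833/485721041551200
≈ 4.2016

H_37 = 2040798836801833/485721041551200 ≈ 4.2016


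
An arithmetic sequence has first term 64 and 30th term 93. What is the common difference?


d = (aₙ - a₁)/(n-1)
= (93 - 64)/(30-1)
= 29/29 = 1

d = 1


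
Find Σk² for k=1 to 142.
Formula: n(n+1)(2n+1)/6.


n = 142
n(n+1)(2n+1)/6 = 142×143×285/6
= 5787210/6 = 964535

Σk² = 964535


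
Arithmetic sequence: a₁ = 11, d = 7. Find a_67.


aₙ = a₁ + (n-1)d
= 11 + (67-1)×7
= 11 + 462
= 473

a_67 = 473


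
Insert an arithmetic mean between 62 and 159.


AM = (62 + 159)/2 = 221/2 = 110.5

AM = 110.5


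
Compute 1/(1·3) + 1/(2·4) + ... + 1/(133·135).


1/(k(k+2)) = (1/2)·(1/k - 1/(k+2)) (partial fractions)
Telescoping: Σ = (1/2)·(1 + 1/2 - 1/134 - 1/135) = 13433/18090

Sum = 13433/18090


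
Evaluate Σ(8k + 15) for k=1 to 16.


Σ(8k+15) = 8·Σk + 15·n
= 8·136 + 15·16
= 1088 + 240 = 1328

Σ = 1328


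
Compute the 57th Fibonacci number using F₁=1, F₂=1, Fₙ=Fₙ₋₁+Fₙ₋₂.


Fibonacci sequence: 1, 1, 2, 3, 5, 8, 13, 21, 34, 55, 89, ...
F(57) = 365435296162

F(57) = 365435296162


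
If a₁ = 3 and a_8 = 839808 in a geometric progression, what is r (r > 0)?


r^(n-1) = aₙ/a₁
r^7 = 839808/3 = 279936
r = 279936^(1/7)
= 6

r = 6


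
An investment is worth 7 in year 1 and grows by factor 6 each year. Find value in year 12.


aₙ = a₁·r^(n-1)
= 7×6^11
= 7×362797056
= 2539579392

a_12 = 2539579392


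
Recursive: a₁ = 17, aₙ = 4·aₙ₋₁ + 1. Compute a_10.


Computing step by step:
a_1 = 17
a_2 = 69
a_3 = 277
a_4 = 1109
a_5 = 4437
a_6 = 17749
a_7 = 70997
a_8 = 283989
a_9 = 1135957
a_10 = 4543829


a_10 = 4543829


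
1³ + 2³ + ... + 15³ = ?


n(n+1)/2 = 15×16/2 = 120
Σk³ = 120² = 14400

Σk³ = 14400


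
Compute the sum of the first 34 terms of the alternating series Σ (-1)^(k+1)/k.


S = 1 - 1/2 + 1/3 - 1/4 + 1/5 - 1/6 + 1/7 - 1/8 ± ...
= 0.6787
(Full series converges to +ln(2) ≈ +0.6931)

S_34 = 0.6787


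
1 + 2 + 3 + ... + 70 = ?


n(n+1)/2 = 70×71/2 = 4970/2 = 2485

Σk = 2485


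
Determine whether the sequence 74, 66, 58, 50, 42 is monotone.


Differences: -8, -8, -8, -8
All differences < 0 → strictly DECREASING

Monotonically decreasing


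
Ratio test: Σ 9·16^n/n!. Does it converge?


aₙ = 9·16^n/n!
a_{n+1}/aₙ = 16^(n+1)/(n+1)! × n!/16^n  (constant 9 cancels)
= 16/(n+1)
L = lim(n→∞) 16/(n+1) = 0
L < 1 → series CONVERGES

Converges (ratio test: L = 0 < 1)


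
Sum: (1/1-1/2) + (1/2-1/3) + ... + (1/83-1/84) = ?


Telescoping: adjacent terms cancel.
= 1/1 - 1/84
= 1 - 1/84 = 83/84

Sum = 83/84


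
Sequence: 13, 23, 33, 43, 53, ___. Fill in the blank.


Pattern: arithmetic (d=10)
Terms: 13, 23, 33, 43, 53
Next term = 63

Next term = 63


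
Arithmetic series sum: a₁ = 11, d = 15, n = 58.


aₙ = 11 + (58-1)×15 = 866
Sₙ = n(a₁+aₙ)/2 = 58×(11+866)/2
= 58×877/2 = 25433

S_58 = 25433


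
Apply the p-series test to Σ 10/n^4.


p-series test: Σ c/n^p converges if p > 1, diverges if p ≤ 1 (constant c > 0 doesn't affect convergence).
p = 4
4 > 1 → CONVERGES

Converges (p = 4 > 1)


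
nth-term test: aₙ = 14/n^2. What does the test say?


lim(n→∞) 14/n^2 = 0
lim aₙ = 0 → nth-term test is INCONCLUSIVE
(Need other tests; this is actually a convergent p-series with p=2 > 1)

Inconclusive (lim aₙ = 0; need another test)


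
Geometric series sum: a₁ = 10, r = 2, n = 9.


Sₙ = 10×(2^9 - 1)/(2 - 1)
= 10×(512 - 1)/1
= 10×511/1
= 5110

S_9 = 5110


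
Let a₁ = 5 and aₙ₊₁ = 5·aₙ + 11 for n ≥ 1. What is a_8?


Computing step by step:
a_1 = 5
a_2 = 36
a_3 = 191
a_4 = 966
a_5 = 4841
a_6 = 24216
a_7 = 121091
a_8 = 605466


a_8 = 605466


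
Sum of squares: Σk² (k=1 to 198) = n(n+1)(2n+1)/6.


n = 198
n(n+1)(2n+1)/6 = 198×199×397/6
= 15642594/6 = 2607099

Σk² = 2607099


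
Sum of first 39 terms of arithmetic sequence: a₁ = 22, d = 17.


aₙ = 22 + (39-1)×17 = 668
Sₙ = n(a₁+aₙ)/2 = 39×(22+668)/2
= 39×690/2 = 13455

S_39 = 13455


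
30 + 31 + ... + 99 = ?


Σₖ₌30^99 k = Σₖ₌₁^99 k − Σₖ₌₁^29 k
= 99·100/2 − 29·30/2
= 4950 − 435 = 4515

Σk = 4515


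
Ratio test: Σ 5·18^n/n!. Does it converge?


aₙ = 5·18^n/n!
a_{n+1}/aₙ = 18^(n+1)/(n+1)! × n!/18^n  (constant 5 cancels)
= 18/(n+1)
L = lim(n→∞) 18/(n+1) = 0
L < 1 → series CONVERGES

Converges (ratio test: L = 0 < 1)


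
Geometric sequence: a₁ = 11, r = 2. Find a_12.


aₙ = a₁·r^(n-1)
= 11×2^11
= 11×2048
= 22528

a_12 = 22528


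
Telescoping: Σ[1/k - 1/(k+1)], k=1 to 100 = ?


Telescoping: adjacent terms cancel.
= 1/1 - 1/101
= 1 - 1/101 = 100/101

Sum = 100/101


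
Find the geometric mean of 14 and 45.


GM = √(14×45) = √630 = 25.0998

GM = 25.0998


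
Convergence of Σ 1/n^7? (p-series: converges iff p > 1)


p-series test: Σ c/n^p converges if p > 1, diverges if p ≤ 1 (constant c > 0 doesn't affect convergence).
p = 7
7 > 1 → CONVERGES

Converges (p = 7 > 1)


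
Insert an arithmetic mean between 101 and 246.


AM = (101 + 246)/2 = 347/2 = 173.5

AM = 173.5


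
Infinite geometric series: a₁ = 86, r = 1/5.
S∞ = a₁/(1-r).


S∞ = a₁/(1-r) = 86/(1 - 1/5)
= 86/(4/5)
= 215/2

S∞ = 215/2


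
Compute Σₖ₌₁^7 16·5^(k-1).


Sₙ = 16×(5^7 - 1)/(5 - 1)
= 16×(78125 - 1)/4
= 16×78124/4
= 312496

S_7 = 312496


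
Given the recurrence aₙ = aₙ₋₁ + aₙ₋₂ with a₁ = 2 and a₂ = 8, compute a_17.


Computing iteratively: 2, 8, 10, 18, 28, 46, 74, 120, 194, 314, 508, 822, ...
a_17 = 9116

a_17 = 9116


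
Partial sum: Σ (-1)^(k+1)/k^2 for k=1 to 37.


S = 1 - 1/4 + 1/9 - 1/16 + 1/25 - 1/36 + 1/49 - 1/64 ± ...
= 0.8228
(Full series converges to +π²/12 ≈ +0.8225)

S_37 = 0.8228


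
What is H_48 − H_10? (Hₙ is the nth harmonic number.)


Σₖ₌11^48 1/k = 1/11 + 1/12 + 1/13 + ... + 1/48
= 677286844336960408373/442720643463713815200
≈ 1.5298

Sum = 677286844336960408373/442720643463713815200 ≈ 1.5298


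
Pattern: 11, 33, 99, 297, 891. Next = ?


Pattern: geometric (r=3)
Terms: 11, 33, 99, 297, 891
Next term = 2673

Next term = 2673


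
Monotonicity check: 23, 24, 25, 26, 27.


Differences: 1, 1, 1, 1
All differences > 0 → strictly INCREASING

Monotonically increasing


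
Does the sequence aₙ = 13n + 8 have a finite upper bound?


aₙ = 13n + 8 → as n→∞, aₙ→∞
No finite upper bound exists
The sequence is UNBOUNDED

Unbounded (aₙ → ∞ as n → ∞)


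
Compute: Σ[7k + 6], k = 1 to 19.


Σ(7k+6) = 7·Σk + 6·n
= 7·190 + 6·19
= 1330 + 114 = 1444

Σ = 1444


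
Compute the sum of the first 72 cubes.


n(n+1)/2 = 72×73/2 = 2628
Σk³ = 2628² = 6906384

Σk³ = 6906384


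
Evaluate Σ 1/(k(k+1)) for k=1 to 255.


1/(k(k+1)) = 1/k - 1/(k+1) (partial fractions)
Telescoping: Σ = 1 - 1/256 = 255/256

Sum = 255/256


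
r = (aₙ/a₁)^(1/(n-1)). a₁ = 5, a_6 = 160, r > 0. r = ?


r^(n-1) = aₙ/a₁
r^5 = 160/5 = 32
r = 32^(1/5)
= 2

r = 2


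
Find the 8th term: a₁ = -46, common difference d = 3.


aₙ = a₁ + (n-1)d
= -46 + (8-1)×3
= -46 + 21
= -25

a_8 = -25


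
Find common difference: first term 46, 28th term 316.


d = (aₙ - a₁)/(n-1)
= (316 - 46)/(28-1)
= 270/27 = 10

d = 10


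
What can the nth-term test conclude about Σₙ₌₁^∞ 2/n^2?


lim(n→∞) 2/n^2 = 0
lim aₙ = 0 → nth-term test is INCONCLUSIVE
(Need other tests; this is actually a convergent p-series with p=2 > 1)

Inconclusive (lim aₙ = 0; need another test)


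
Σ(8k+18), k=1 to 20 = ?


Σ(8k+18) = 8·Σk + 18·n
= 8·210 + 18·20
= 1680 + 360 = 2040

Σ = 2040


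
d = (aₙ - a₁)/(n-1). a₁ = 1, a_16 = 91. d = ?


d = (aₙ - a₁)/(n-1)
= (91 - 1)/(16-1)
= 90/15 = 6

d = 6


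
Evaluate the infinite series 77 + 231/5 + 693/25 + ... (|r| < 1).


S∞ = a₁/(1-r) = 77/(1 - 3/5)
= 77/(2/5)
= 385/2

S∞ = 385/2


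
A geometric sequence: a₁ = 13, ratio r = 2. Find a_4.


aₙ = a₁·r^(n-1)
= 13×2^3
= 13×8
= 104

a_4 = 104


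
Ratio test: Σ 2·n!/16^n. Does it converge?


aₙ = 2·n!/16^n
a_{n+1}/aₙ = (n+1)!/16^(n+1) × 16^n/n!  (constant 2 cancels)
= (n+1)/16
L = lim(n→∞) (n+1)/16 = ∞
L > 1 → series DIVERGES

Diverges (ratio test: L = ∞ > 1)


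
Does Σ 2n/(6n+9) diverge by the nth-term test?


lim(n→∞) 2n/(6n+9) = 2/6 = 1/3  (divide numerator and denominator by n)
lim aₙ = 1/3 ≠ 0 → series DIVERGES

Diverges (lim aₙ = 1/3 ≠ 0)


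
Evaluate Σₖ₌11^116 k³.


Σₖ₌11^116 k³ = [116·117/2]² − [10·11/2]²
= 46049796 − 3025 = 46046771

Σk³ = 46046771


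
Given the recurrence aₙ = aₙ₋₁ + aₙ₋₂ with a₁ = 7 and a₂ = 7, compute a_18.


Computing iteratively: 7, 7, 14, 21, 35, 56, 91, 147, 238, 385, 623, 1008, ...
a_18 = 18088

a_18 = 18088


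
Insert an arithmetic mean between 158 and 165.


AM = (158 + 165)/2 = 323/2 = 161.5

AM = 161.5


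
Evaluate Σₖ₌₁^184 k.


n(n+1)/2 = 184×185/2 = 34040/2 = 17020

Σk = 17020


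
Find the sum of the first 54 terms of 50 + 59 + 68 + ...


aₙ = 50 + (54-1)×9 = 527
Sₙ = n(a₁+aₙ)/2 = 54×(50+527)/2
= 54×577/2 = 15579

S_54 = 15579


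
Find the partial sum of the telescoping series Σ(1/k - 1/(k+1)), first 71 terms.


Telescoping: adjacent terms cancel.
= 1/1 - 1/72
= 1 - 1/72 = 71/72

Sum = 71/72


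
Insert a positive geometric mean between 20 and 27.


GM = √(20×27) = √540 = 23.2379

GM = 23.2379


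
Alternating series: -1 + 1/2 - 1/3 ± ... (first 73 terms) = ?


S = -1 + 1/2 - 1/3 + 1/4 - 1/5 + 1/6 - 1/7 + 1/8 ± ...
= -0.6999
(Full series converges to -ln(2) ≈ -0.6931)

S_73 = -0.6999


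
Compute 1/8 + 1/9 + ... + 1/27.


Σₖ₌8^27 1/k = 1/8 + 1/9 + 1/10 + ... + 1/27
= 104294993063/80313433200
≈ 1.2986

Sum = 104294993063/80313433200 ≈ 1.2986


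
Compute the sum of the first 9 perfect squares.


n = 9
n(n+1)(2n+1)/6 = 9×10×19/6
= 1710/6 = 285

Σk² = 285


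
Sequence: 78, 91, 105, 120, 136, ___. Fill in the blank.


Pattern: triangular numbers: n(n+1)/2
Terms: 78, 91, 105, 120, 136
Next term = 153

Next term = 153


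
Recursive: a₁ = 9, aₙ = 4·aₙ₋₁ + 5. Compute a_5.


Computing step by step:
a_1 = 9
a_2 = 41
a_3 = 169
a_4 = 681
a_5 = 2729


a_5 = 2729


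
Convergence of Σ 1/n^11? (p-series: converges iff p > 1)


p-series test: Σ c/n^p converges if p > 1, diverges if p ≤ 1 (constant c > 0 doesn't affect convergence).
p = 11
11 > 1 → CONVERGES

Converges (p = 11 > 1)


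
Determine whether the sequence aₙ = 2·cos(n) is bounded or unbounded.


For all n, -1 ≤ cos(n) ≤ 1, so -2 ≤ 2·cos(n) ≤ 2
Lower bound: -2, Upper bound: 2
The sequence IS bounded

Bounded (-2 ≤ aₙ ≤ 2)
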